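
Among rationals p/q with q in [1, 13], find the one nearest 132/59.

29/13

Expand x = 132/59 as a continued fraction with the Euclidean algorithm:
  132 = 2*59 + 14, so a_0 = 2.
  59 = 4*14 + 3, so a_1 = 4.
  14 = 4*3 + 2, so a_2 = 4.
  3 = 1*2 + 1, so a_3 = 1.
  2 = 2*1 + 0, so a_4 = 2.
so x = [2; 4, 4, 1, 2].
Convergents (p_i = a_i*p_{i-1} + p_{i-2}, q_i = a_i*q_{i-1} + q_{i-2} with p_{-2}=0, p_{-1}=1, q_{-2}=1, q_{-1}=0), until the denominator exceeds 13:
  i=0: a_0=2, p_0 = 2*1 + 0 = 2, q_0 = 2*0 + 1 = 1.
  i=1: a_1=4, p_1 = 4*2 + 1 = 9, q_1 = 4*1 + 0 = 4.
  i=2: a_2=4, p_2 = 4*9 + 2 = 38, q_2 = 4*4 + 1 = 17.
q_2 = 17 > 13, so the last convergent with denominator <= 13 is p_1/q_1 = 9/4.
The closest fraction with denominator <= 13 is either p_1/q_1 or the intermediate fraction (k*p_1 + p_0)/(k*q_1 + q_0) with the largest k >= 1 whose denominator stays <= 13; these approach x as k grows, and every other convergent or intermediate fraction in range is farther away.
Largest k: floor((13 - q_0)/q_1) = floor((13 - 1)/4) = 3.
That gives (3*9 + 2)/(3*4 + 1) = 29/13.
Compare the errors: |x - 9/4| = |132*4 - 9*59|/(59*4) = 3/236, and |x - 29/13| = |132*13 - 29*59|/(59*13) = 5/767.
Cross-multiplying, 5*236 = 1180 < 2301 = 3*767, so 5/767 is smaller: the intermediate fraction 29/13 is closer to x than 9/4.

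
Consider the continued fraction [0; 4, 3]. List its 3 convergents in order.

0/1, 1/4, 3/13

Using the convergent recurrence p_i = a_i*p_{i-1} + p_{i-2}, q_i = a_i*q_{i-1} + q_{i-2} with p_{-2}=0, p_{-1}=1, q_{-2}=1, q_{-1}=0:
  i=0: a_0=0, p_0 = 0*1 + 0 = 0, q_0 = 0*0 + 1 = 1.
  i=1: a_1=4, p_1 = 4*0 + 1 = 1, q_1 = 4*1 + 0 = 4.
  i=2: a_2=3, p_2 = 3*1 + 0 = 3, q_2 = 3*4 + 1 = 13.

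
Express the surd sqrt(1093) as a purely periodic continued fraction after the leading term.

Write x_i = (sqrt(1093) + m_i)/d_i with (m_0, d_0) = (0, 1). a_0 = floor(sqrt(1093)) = 33, since 33^2 = 1089 <= 1093 < 1156 = 34^2.
Iterate m_{i+1} = d_i*a_i - m_i, d_{i+1} = (1093 - m_{i+1}^2)/d_i, a_{i+1} = floor((a_0 + m_{i+1})/d_{i+1}):
  m_1 = 1*33 - 0 = 33, d_1 = (1093 - 33^2)/1 = 4/1 = 4, a_1 = floor((33 + 33)/4) = 16.
  m_2 = 4*16 - 33 = 31, d_2 = (1093 - 31^2)/4 = 132/4 = 33, a_2 = floor((33 + 31)/33) = 1.
  m_3 = 33*1 - 31 = 2, d_3 = (1093 - 2^2)/33 = 1089/33 = 33, a_3 = floor((33 + 2)/33) = 1.
  m_4 = 33*1 - 2 = 31, d_4 = (1093 - 31^2)/33 = 132/33 = 4, a_4 = floor((33 + 31)/4) = 16.
  m_5 = 4*16 - 31 = 33, d_5 = (1093 - 33^2)/4 = 4/4 = 1, a_5 = floor((33 + 33)/1) = 66.
  m_6 = 1*66 - 33 = 33, d_6 = (1093 - 33^2)/1 = 4/1 = 4: (m_6, d_6) = (m_1, d_1) = (33, 4), so from here the quotients repeat a_1, ..., a_5; the period length is 5.
Hence the expansion of sqrt(1093) is a_0 = 33 followed by the repeating block 16, 1, 1, 16, 66 (period 5).

[33; (16, 1, 1, 16, 66)]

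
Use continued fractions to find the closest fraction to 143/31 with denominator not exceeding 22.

83/18

Expand x = 143/31 as a continued fraction with the Euclidean algorithm:
  143 = 4*31 + 19, so a_0 = 4.
  31 = 1*19 + 12, so a_1 = 1.
  19 = 1*12 + 7, so a_2 = 1.
  12 = 1*7 + 5, so a_3 = 1.
  7 = 1*5 + 2, so a_4 = 1.
  5 = 2*2 + 1, so a_5 = 2.
  2 = 2*1 + 0, so a_6 = 2.
so x = [4; 1, 1, 1, 1, 2, 2].
Convergents (p_i = a_i*p_{i-1} + p_{i-2}, q_i = a_i*q_{i-1} + q_{i-2} with p_{-2}=0, p_{-1}=1, q_{-2}=1, q_{-1}=0), until the denominator exceeds 22:
  i=0: a_0=4, p_0 = 4*1 + 0 = 4, q_0 = 4*0 + 1 = 1.
  i=1: a_1=1, p_1 = 1*4 + 1 = 5, q_1 = 1*1 + 0 = 1.
  i=2: a_2=1, p_2 = 1*5 + 4 = 9, q_2 = 1*1 + 1 = 2.
  i=3: a_3=1, p_3 = 1*9 + 5 = 14, q_3 = 1*2 + 1 = 3.
  i=4: a_4=1, p_4 = 1*14 + 9 = 23, q_4 = 1*3 + 2 = 5.
  i=5: a_5=2, p_5 = 2*23 + 14 = 60, q_5 = 2*5 + 3 = 13.
  i=6: a_6=2, p_6 = 2*60 + 23 = 143, q_6 = 2*13 + 5 = 31.
q_6 = 31 > 22, so the last convergent with denominator <= 22 is p_5/q_5 = 60/13.
The closest fraction with denominator <= 22 is either p_5/q_5 or the intermediate fraction (k*p_5 + p_4)/(k*q_5 + q_4) with the largest k >= 1 whose denominator stays <= 22; these approach x as k grows, and every other convergent or intermediate fraction in range is farther away.
Largest k: floor((22 - q_4)/q_5) = floor((22 - 5)/13) = 1.
That gives (1*60 + 23)/(1*13 + 5) = 83/18.
Compare the errors: |x - 60/13| = |143*13 - 60*31|/(31*13) = 1/403, and |x - 83/18| = |143*18 - 83*31|/(31*18) = 1/558.
Cross-multiplying, 1*403 = 403 < 558 = 1*558, so 1/558 is smaller: the intermediate fraction 83/18 is closer to x than 60/13.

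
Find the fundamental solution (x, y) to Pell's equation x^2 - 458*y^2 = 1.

(x, y) = (22899, 1070)

First expand sqrt(458) as a continued fraction. With x_i = (sqrt(458) + m_i)/d_i and (m_0, d_0) = (0, 1): a_0 = floor(sqrt(458)) = 21, since 21^2 = 441 <= 458 < 484 = 22^2.
Iterate m_{i+1} = d_i*a_i - m_i, d_{i+1} = (458 - m_{i+1}^2)/d_i, a_{i+1} = floor((a_0 + m_{i+1})/d_{i+1}):
  m_1 = 1*21 - 0 = 21, d_1 = (458 - 21^2)/1 = 17/1 = 17, a_1 = floor((21 + 21)/17) = 2.
  m_2 = 17*2 - 21 = 13, d_2 = (458 - 13^2)/17 = 289/17 = 17, a_2 = floor((21 + 13)/17) = 2.
  m_3 = 17*2 - 13 = 21, d_3 = (458 - 21^2)/17 = 17/17 = 1, a_3 = floor((21 + 21)/1) = 42.
  m_4 = 1*42 - 21 = 21, d_4 = (458 - 21^2)/1 = 17/1 = 17: (m_4, d_4) = (m_1, d_1) = (21, 17), so from here the quotients repeat a_1, ..., a_3; the period length is 3.
So sqrt(458) = [21; (2, 2, 42)] with period length k = 3.
k is odd, so (p_{k-1}, q_{k-1}) only solves x^2 - 458y^2 = -1 and the fundamental solution of x^2 - 458y^2 = 1 is (p_{2k-1}, q_{2k-1}) = (p_5, q_5); compute convergents through index 5, running through the period twice.
Convergents (p_i = a_i*p_{i-1} + p_{i-2}, q_i = a_i*q_{i-1} + q_{i-2} with p_{-2}=0, p_{-1}=1, q_{-2}=1, q_{-1}=0):
  i=0: a_0=21, p_0 = 21*1 + 0 = 21, q_0 = 21*0 + 1 = 1.
  i=1: a_1=2, p_1 = 2*21 + 1 = 43, q_1 = 2*1 + 0 = 2.
  i=2: a_2=2, p_2 = 2*43 + 21 = 107, q_2 = 2*2 + 1 = 5.
  i=3: a_3=42, p_3 = 42*107 + 43 = 4537, q_3 = 42*5 + 2 = 212.
  i=4: a_4=2, p_4 = 2*4537 + 107 = 9181, q_4 = 2*212 + 5 = 429.
  i=5: a_5=2, p_5 = 2*9181 + 4537 = 22899, q_5 = 2*429 + 212 = 1070.
Indeed p_2^2 - 458*q_2^2 = 11449 - 11450 = -1, not +1.
Check: 22899^2 - 458*1070^2 = 524364201 - 524364200 = 1, so (x, y) = (22899, 1070) solves the equation, and by the theorem it is the least positive solution.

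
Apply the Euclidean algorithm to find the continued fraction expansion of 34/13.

[2; 1, 1, 1, 1, 2]

Run the Euclidean algorithm on 34 and 13; the successive quotients are the partial quotients a_0, a_1, ... (each step inverts the fractional part left over by the previous one):
  34 = 2*13 + 8, so a_0 = 2.
  13 = 1*8 + 5, so a_1 = 1.
  8 = 1*5 + 3, so a_2 = 1.
  5 = 1*3 + 2, so a_3 = 1.
  3 = 1*2 + 1, so a_4 = 1.
  2 = 2*1 + 0, so a_5 = 2.
The remainder reaches 0 after 6 divisions, so the expansion has 6 partial quotients, read off in order.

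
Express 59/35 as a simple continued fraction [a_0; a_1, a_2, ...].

[1; 1, 2, 5, 2]

Run the Euclidean algorithm on 59 and 35; the successive quotients are the partial quotients a_0, a_1, ... (each step inverts the fractional part left over by the previous one):
  59 = 1*35 + 24, so a_0 = 1.
  35 = 1*24 + 11, so a_1 = 1.
  24 = 2*11 + 2, so a_2 = 2.
  11 = 5*2 + 1, so a_3 = 5.
  2 = 2*1 + 0, so a_4 = 2.
The remainder reaches 0 after 5 divisions, so the expansion has 5 partial quotients, read off in order.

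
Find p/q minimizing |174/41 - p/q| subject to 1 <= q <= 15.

Expand x = 174/41 as a continued fraction with the Euclidean algorithm:
  174 = 4*41 + 10, so a_0 = 4.
  41 = 4*10 + 1, so a_1 = 4.
  10 = 10*1 + 0, so a_2 = 10.
so x = [4; 4, 10].
Convergents (p_i = a_i*p_{i-1} + p_{i-2}, q_i = a_i*q_{i-1} + q_{i-2} with p_{-2}=0, p_{-1}=1, q_{-2}=1, q_{-1}=0), until the denominator exceeds 15:
  i=0: a_0=4, p_0 = 4*1 + 0 = 4, q_0 = 4*0 + 1 = 1.
  i=1: a_1=4, p_1 = 4*4 + 1 = 17, q_1 = 4*1 + 0 = 4.
  i=2: a_2=10, p_2 = 10*17 + 4 = 174, q_2 = 10*4 + 1 = 41.
q_2 = 41 > 15, so the last convergent with denominator <= 15 is p_1/q_1 = 17/4.
The closest fraction with denominator <= 15 is either p_1/q_1 or the intermediate fraction (k*p_1 + p_0)/(k*q_1 + q_0) with the largest k >= 1 whose denominator stays <= 15; these approach x as k grows, and every other convergent or intermediate fraction in range is farther away.
Largest k: floor((15 - q_0)/q_1) = floor((15 - 1)/4) = 3.
That gives (3*17 + 4)/(3*4 + 1) = 55/13.
Compare the errors: |x - 17/4| = |174*4 - 17*41|/(41*4) = 1/164, and |x - 55/13| = |174*13 - 55*41|/(41*13) = 7/533.
Cross-multiplying, 1*533 = 533 < 1148 = 7*164, so 1/164 is smaller: the convergent 17/4 is closer to x than 55/13.

17/4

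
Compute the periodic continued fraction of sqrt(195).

Write x_i = (sqrt(195) + m_i)/d_i with (m_0, d_0) = (0, 1). a_0 = floor(sqrt(195)) = 13, since 13^2 = 169 <= 195 < 196 = 14^2.
Iterate m_{i+1} = d_i*a_i - m_i, d_{i+1} = (195 - m_{i+1}^2)/d_i, a_{i+1} = floor((a_0 + m_{i+1})/d_{i+1}):
  m_1 = 1*13 - 0 = 13, d_1 = (195 - 13^2)/1 = 26/1 = 26, a_1 = floor((13 + 13)/26) = 1.
  m_2 = 26*1 - 13 = 13, d_2 = (195 - 13^2)/26 = 26/26 = 1, a_2 = floor((13 + 13)/1) = 26.
  m_3 = 1*26 - 13 = 13, d_3 = (195 - 13^2)/1 = 26/1 = 26: (m_3, d_3) = (m_1, d_1) = (13, 26), so from here the quotients repeat a_1, a_2; the period length is 2.
Hence the expansion of sqrt(195) is a_0 = 13 followed by the repeating block 1, 26 (period 2).

[13; (1, 26)]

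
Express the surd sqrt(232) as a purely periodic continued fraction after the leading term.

Write x_i = (sqrt(232) + m_i)/d_i with (m_0, d_0) = (0, 1). a_0 = floor(sqrt(232)) = 15, since 15^2 = 225 <= 232 < 256 = 16^2.
Iterate m_{i+1} = d_i*a_i - m_i, d_{i+1} = (232 - m_{i+1}^2)/d_i, a_{i+1} = floor((a_0 + m_{i+1})/d_{i+1}):
  m_1 = 1*15 - 0 = 15, d_1 = (232 - 15^2)/1 = 7/1 = 7, a_1 = floor((15 + 15)/7) = 4.
  m_2 = 7*4 - 15 = 13, d_2 = (232 - 13^2)/7 = 63/7 = 9, a_2 = floor((15 + 13)/9) = 3.
  m_3 = 9*3 - 13 = 14, d_3 = (232 - 14^2)/9 = 36/9 = 4, a_3 = floor((15 + 14)/4) = 7.
  m_4 = 4*7 - 14 = 14, d_4 = (232 - 14^2)/4 = 36/4 = 9, a_4 = floor((15 + 14)/9) = 3.
  m_5 = 9*3 - 14 = 13, d_5 = (232 - 13^2)/9 = 63/9 = 7, a_5 = floor((15 + 13)/7) = 4.
  m_6 = 7*4 - 13 = 15, d_6 = (232 - 15^2)/7 = 7/7 = 1, a_6 = floor((15 + 15)/1) = 30.
  m_7 = 1*30 - 15 = 15, d_7 = (232 - 15^2)/1 = 7/1 = 7: (m_7, d_7) = (m_1, d_1) = (15, 7), so from here the quotients repeat a_1, ..., a_6; the period length is 6.
Hence the expansion of sqrt(232) is a_0 = 15 followed by the repeating block 4, 3, 7, 3, 4, 30 (period 6).

[15; (4, 3, 7, 3, 4, 30)]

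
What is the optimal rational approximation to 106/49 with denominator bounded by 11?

13/6

Expand x = 106/49 as a continued fraction with the Euclidean algorithm:
  106 = 2*49 + 8, so a_0 = 2.
  49 = 6*8 + 1, so a_1 = 6.
  8 = 8*1 + 0, so a_2 = 8.
so x = [2; 6, 8].
Convergents (p_i = a_i*p_{i-1} + p_{i-2}, q_i = a_i*q_{i-1} + q_{i-2} with p_{-2}=0, p_{-1}=1, q_{-2}=1, q_{-1}=0), until the denominator exceeds 11:
  i=0: a_0=2, p_0 = 2*1 + 0 = 2, q_0 = 2*0 + 1 = 1.
  i=1: a_1=6, p_1 = 6*2 + 1 = 13, q_1 = 6*1 + 0 = 6.
  i=2: a_2=8, p_2 = 8*13 + 2 = 106, q_2 = 8*6 + 1 = 49.
q_2 = 49 > 11, so the last convergent with denominator <= 11 is p_1/q_1 = 13/6.
The closest fraction with denominator <= 11 is either p_1/q_1 or the intermediate fraction (k*p_1 + p_0)/(k*q_1 + q_0) with the largest k >= 1 whose denominator stays <= 11; these approach x as k grows, and every other convergent or intermediate fraction in range is farther away.
Largest k: floor((11 - q_0)/q_1) = floor((11 - 1)/6) = 1.
That gives (1*13 + 2)/(1*6 + 1) = 15/7.
Compare the errors: |x - 13/6| = |106*6 - 13*49|/(49*6) = 1/294, and |x - 15/7| = |106*7 - 15*49|/(49*7) = 7/343.
Cross-multiplying, 1*343 = 343 < 2058 = 7*294, so 1/294 is smaller: the convergent 13/6 is closer to x than 15/7.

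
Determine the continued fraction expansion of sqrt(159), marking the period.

[12; (1, 1, 1, 1, 3, 1, 1, 1, 1, 24)]

Write x_i = (sqrt(159) + m_i)/d_i with (m_0, d_0) = (0, 1). a_0 = floor(sqrt(159)) = 12, since 12^2 = 144 <= 159 < 169 = 13^2.
Iterate m_{i+1} = d_i*a_i - m_i, d_{i+1} = (159 - m_{i+1}^2)/d_i, a_{i+1} = floor((a_0 + m_{i+1})/d_{i+1}):
  m_1 = 1*12 - 0 = 12, d_1 = (159 - 12^2)/1 = 15/1 = 15, a_1 = floor((12 + 12)/15) = 1.
  m_2 = 15*1 - 12 = 3, d_2 = (159 - 3^2)/15 = 150/15 = 10, a_2 = floor((12 + 3)/10) = 1.
  m_3 = 10*1 - 3 = 7, d_3 = (159 - 7^2)/10 = 110/10 = 11, a_3 = floor((12 + 7)/11) = 1.
  m_4 = 11*1 - 7 = 4, d_4 = (159 - 4^2)/11 = 143/11 = 13, a_4 = floor((12 + 4)/13) = 1.
  m_5 = 13*1 - 4 = 9, d_5 = (159 - 9^2)/13 = 78/13 = 6, a_5 = floor((12 + 9)/6) = 3.
  m_6 = 6*3 - 9 = 9, d_6 = (159 - 9^2)/6 = 78/6 = 13, a_6 = floor((12 + 9)/13) = 1.
  m_7 = 13*1 - 9 = 4, d_7 = (159 - 4^2)/13 = 143/13 = 11, a_7 = floor((12 + 4)/11) = 1.
  m_8 = 11*1 - 4 = 7, d_8 = (159 - 7^2)/11 = 110/11 = 10, a_8 = floor((12 + 7)/10) = 1.
  m_9 = 10*1 - 7 = 3, d_9 = (159 - 3^2)/10 = 150/10 = 15, a_9 = floor((12 + 3)/15) = 1.
  m_10 = 15*1 - 3 = 12, d_10 = (159 - 12^2)/15 = 15/15 = 1, a_10 = floor((12 + 12)/1) = 24.
  m_11 = 1*24 - 12 = 12, d_11 = (159 - 12^2)/1 = 15/1 = 15: (m_11, d_11) = (m_1, d_1) = (12, 15), so from here the quotients repeat a_1, ..., a_10; the period length is 10.
Hence the expansion of sqrt(159) is a_0 = 12 followed by the repeating block 1, 1, 1, 1, 3, 1, 1, 1, 1, 24 (period 10).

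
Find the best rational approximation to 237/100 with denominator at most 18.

Expand x = 237/100 as a continued fraction with the Euclidean algorithm:
  237 = 2*100 + 37, so a_0 = 2.
  100 = 2*37 + 26, so a_1 = 2.
  37 = 1*26 + 11, so a_2 = 1.
  26 = 2*11 + 4, so a_3 = 2.
  11 = 2*4 + 3, so a_4 = 2.
  4 = 1*3 + 1, so a_5 = 1.
  3 = 3*1 + 0, so a_6 = 3.
so x = [2; 2, 1, 2, 2, 1, 3].
Convergents (p_i = a_i*p_{i-1} + p_{i-2}, q_i = a_i*q_{i-1} + q_{i-2} with p_{-2}=0, p_{-1}=1, q_{-2}=1, q_{-1}=0), until the denominator exceeds 18:
  i=0: a_0=2, p_0 = 2*1 + 0 = 2, q_0 = 2*0 + 1 = 1.
  i=1: a_1=2, p_1 = 2*2 + 1 = 5, q_1 = 2*1 + 0 = 2.
  i=2: a_2=1, p_2 = 1*5 + 2 = 7, q_2 = 1*2 + 1 = 3.
  i=3: a_3=2, p_3 = 2*7 + 5 = 19, q_3 = 2*3 + 2 = 8.
  i=4: a_4=2, p_4 = 2*19 + 7 = 45, q_4 = 2*8 + 3 = 19.
q_4 = 19 > 18, so the last convergent with denominator <= 18 is p_3/q_3 = 19/8.
The closest fraction with denominator <= 18 is either p_3/q_3 or the intermediate fraction (k*p_3 + p_2)/(k*q_3 + q_2) with the largest k >= 1 whose denominator stays <= 18; these approach x as k grows, and every other convergent or intermediate fraction in range is farther away.
Largest k: floor((18 - q_2)/q_3) = floor((18 - 3)/8) = 1.
That gives (1*19 + 7)/(1*8 + 3) = 26/11.
Compare the errors: |x - 19/8| = |237*8 - 19*100|/(100*8) = 4/800, and |x - 26/11| = |237*11 - 26*100|/(100*11) = 7/1100.
Cross-multiplying, 4*1100 = 4400 < 5600 = 7*800, so 4/800 is smaller: the convergent 19/8 is closer to x than 26/11.

19/8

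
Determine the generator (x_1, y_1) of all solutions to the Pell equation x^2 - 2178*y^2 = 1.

(x, y) = (19601, 420)

First expand sqrt(2178) as a continued fraction. With x_i = (sqrt(2178) + m_i)/d_i and (m_0, d_0) = (0, 1): a_0 = floor(sqrt(2178)) = 46, since 46^2 = 2116 <= 2178 < 2209 = 47^2.
Iterate m_{i+1} = d_i*a_i - m_i, d_{i+1} = (2178 - m_{i+1}^2)/d_i, a_{i+1} = floor((a_0 + m_{i+1})/d_{i+1}):
  m_1 = 1*46 - 0 = 46, d_1 = (2178 - 46^2)/1 = 62/1 = 62, a_1 = floor((46 + 46)/62) = 1.
  m_2 = 62*1 - 46 = 16, d_2 = (2178 - 16^2)/62 = 1922/62 = 31, a_2 = floor((46 + 16)/31) = 2.
  m_3 = 31*2 - 16 = 46, d_3 = (2178 - 46^2)/31 = 62/31 = 2, a_3 = floor((46 + 46)/2) = 46.
  m_4 = 2*46 - 46 = 46, d_4 = (2178 - 46^2)/2 = 62/2 = 31, a_4 = floor((46 + 46)/31) = 2.
  m_5 = 31*2 - 46 = 16, d_5 = (2178 - 16^2)/31 = 1922/31 = 62, a_5 = floor((46 + 16)/62) = 1.
  m_6 = 62*1 - 16 = 46, d_6 = (2178 - 46^2)/62 = 62/62 = 1, a_6 = floor((46 + 46)/1) = 92.
  m_7 = 1*92 - 46 = 46, d_7 = (2178 - 46^2)/1 = 62/1 = 62: (m_7, d_7) = (m_1, d_1) = (46, 62), so from here the quotients repeat a_1, ..., a_6; the period length is 6.
So sqrt(2178) = [46; (1, 2, 46, 2, 1, 92)] with period length k = 6.
k is even, so the fundamental solution of x^2 - 2178y^2 = 1 is (p_{k-1}, q_{k-1}) = (p_5, q_5); compute convergents through index 5.
Convergents (p_i = a_i*p_{i-1} + p_{i-2}, q_i = a_i*q_{i-1} + q_{i-2} with p_{-2}=0, p_{-1}=1, q_{-2}=1, q_{-1}=0):
  i=0: a_0=46, p_0 = 46*1 + 0 = 46, q_0 = 46*0 + 1 = 1.
  i=1: a_1=1, p_1 = 1*46 + 1 = 47, q_1 = 1*1 + 0 = 1.
  i=2: a_2=2, p_2 = 2*47 + 46 = 140, q_2 = 2*1 + 1 = 3.
  i=3: a_3=46, p_3 = 46*140 + 47 = 6487, q_3 = 46*3 + 1 = 139.
  i=4: a_4=2, p_4 = 2*6487 + 140 = 13114, q_4 = 2*139 + 3 = 281.
  i=5: a_5=1, p_5 = 1*13114 + 6487 = 19601, q_5 = 1*281 + 139 = 420.
Check: 19601^2 - 2178*420^2 = 384199201 - 384199200 = 1, so (x, y) = (19601, 420) solves the equation, and by the theorem it is the least positive solution.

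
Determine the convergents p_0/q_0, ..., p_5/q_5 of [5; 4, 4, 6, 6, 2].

Using the convergent recurrence p_i = a_i*p_{i-1} + p_{i-2}, q_i = a_i*q_{i-1} + q_{i-2} with p_{-2}=0, p_{-1}=1, q_{-2}=1, q_{-1}=0:
  i=0: a_0=5, p_0 = 5*1 + 0 = 5, q_0 = 5*0 + 1 = 1.
  i=1: a_1=4, p_1 = 4*5 + 1 = 21, q_1 = 4*1 + 0 = 4.
  i=2: a_2=4, p_2 = 4*21 + 5 = 89, q_2 = 4*4 + 1 = 17.
  i=3: a_3=6, p_3 = 6*89 + 21 = 555, q_3 = 6*17 + 4 = 106.
  i=4: a_4=6, p_4 = 6*555 + 89 = 3419, q_4 = 6*106 + 17 = 653.
  i=5: a_5=2, p_5 = 2*3419 + 555 = 7393, q_5 = 2*653 + 106 = 1412.

5/1, 21/4, 89/17, 555/106, 3419/653, 7393/1412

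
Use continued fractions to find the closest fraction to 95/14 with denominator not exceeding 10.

61/9

Expand x = 95/14 as a continued fraction with the Euclidean algorithm:
  95 = 6*14 + 11, so a_0 = 6.
  14 = 1*11 + 3, so a_1 = 1.
  11 = 3*3 + 2, so a_2 = 3.
  3 = 1*2 + 1, so a_3 = 1.
  2 = 2*1 + 0, so a_4 = 2.
so x = [6; 1, 3, 1, 2].
Convergents (p_i = a_i*p_{i-1} + p_{i-2}, q_i = a_i*q_{i-1} + q_{i-2} with p_{-2}=0, p_{-1}=1, q_{-2}=1, q_{-1}=0), until the denominator exceeds 10:
  i=0: a_0=6, p_0 = 6*1 + 0 = 6, q_0 = 6*0 + 1 = 1.
  i=1: a_1=1, p_1 = 1*6 + 1 = 7, q_1 = 1*1 + 0 = 1.
  i=2: a_2=3, p_2 = 3*7 + 6 = 27, q_2 = 3*1 + 1 = 4.
  i=3: a_3=1, p_3 = 1*27 + 7 = 34, q_3 = 1*4 + 1 = 5.
  i=4: a_4=2, p_4 = 2*34 + 27 = 95, q_4 = 2*5 + 4 = 14.
q_4 = 14 > 10, so the last convergent with denominator <= 10 is p_3/q_3 = 34/5.
The closest fraction with denominator <= 10 is either p_3/q_3 or the intermediate fraction (k*p_3 + p_2)/(k*q_3 + q_2) with the largest k >= 1 whose denominator stays <= 10; these approach x as k grows, and every other convergent or intermediate fraction in range is farther away.
Largest k: floor((10 - q_2)/q_3) = floor((10 - 4)/5) = 1.
That gives (1*34 + 27)/(1*5 + 4) = 61/9.
Compare the errors: |x - 34/5| = |95*5 - 34*14|/(14*5) = 1/70, and |x - 61/9| = |95*9 - 61*14|/(14*9) = 1/126.
Cross-multiplying, 1*70 = 70 < 126 = 1*126, so 1/126 is smaller: the intermediate fraction 61/9 is closer to x than 34/5.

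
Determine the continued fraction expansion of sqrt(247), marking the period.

Write x_i = (sqrt(247) + m_i)/d_i with (m_0, d_0) = (0, 1). a_0 = floor(sqrt(247)) = 15, since 15^2 = 225 <= 247 < 256 = 16^2.
Iterate m_{i+1} = d_i*a_i - m_i, d_{i+1} = (247 - m_{i+1}^2)/d_i, a_{i+1} = floor((a_0 + m_{i+1})/d_{i+1}):
  m_1 = 1*15 - 0 = 15, d_1 = (247 - 15^2)/1 = 22/1 = 22, a_1 = floor((15 + 15)/22) = 1.
  m_2 = 22*1 - 15 = 7, d_2 = (247 - 7^2)/22 = 198/22 = 9, a_2 = floor((15 + 7)/9) = 2.
  m_3 = 9*2 - 7 = 11, d_3 = (247 - 11^2)/9 = 126/9 = 14, a_3 = floor((15 + 11)/14) = 1.
  m_4 = 14*1 - 11 = 3, d_4 = (247 - 3^2)/14 = 238/14 = 17, a_4 = floor((15 + 3)/17) = 1.
  m_5 = 17*1 - 3 = 14, d_5 = (247 - 14^2)/17 = 51/17 = 3, a_5 = floor((15 + 14)/3) = 9.
  m_6 = 3*9 - 14 = 13, d_6 = (247 - 13^2)/3 = 78/3 = 26, a_6 = floor((15 + 13)/26) = 1.
  m_7 = 26*1 - 13 = 13, d_7 = (247 - 13^2)/26 = 78/26 = 3, a_7 = floor((15 + 13)/3) = 9.
  m_8 = 3*9 - 13 = 14, d_8 = (247 - 14^2)/3 = 51/3 = 17, a_8 = floor((15 + 14)/17) = 1.
  m_9 = 17*1 - 14 = 3, d_9 = (247 - 3^2)/17 = 238/17 = 14, a_9 = floor((15 + 3)/14) = 1.
  m_10 = 14*1 - 3 = 11, d_10 = (247 - 11^2)/14 = 126/14 = 9, a_10 = floor((15 + 11)/9) = 2.
  m_11 = 9*2 - 11 = 7, d_11 = (247 - 7^2)/9 = 198/9 = 22, a_11 = floor((15 + 7)/22) = 1.
  m_12 = 22*1 - 7 = 15, d_12 = (247 - 15^2)/22 = 22/22 = 1, a_12 = floor((15 + 15)/1) = 30.
  m_13 = 1*30 - 15 = 15, d_13 = (247 - 15^2)/1 = 22/1 = 22: (m_13, d_13) = (m_1, d_1) = (15, 22), so from here the quotients repeat a_1, ..., a_12; the period length is 12.
Hence the expansion of sqrt(247) is a_0 = 15 followed by the repeating block 1, 2, 1, 1, 9, 1, 9, 1, 1, 2, 1, 30 (period 12).

[15; (1, 2, 1, 1, 9, 1, 9, 1, 1, 2, 1, 30)]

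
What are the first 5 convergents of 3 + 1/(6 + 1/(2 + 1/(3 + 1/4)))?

Using the convergent recurrence p_i = a_i*p_{i-1} + p_{i-2}, q_i = a_i*q_{i-1} + q_{i-2} with p_{-2}=0, p_{-1}=1, q_{-2}=1, q_{-1}=0:
  i=0: a_0=3, p_0 = 3*1 + 0 = 3, q_0 = 3*0 + 1 = 1.
  i=1: a_1=6, p_1 = 6*3 + 1 = 19, q_1 = 6*1 + 0 = 6.
  i=2: a_2=2, p_2 = 2*19 + 3 = 41, q_2 = 2*6 + 1 = 13.
  i=3: a_3=3, p_3 = 3*41 + 19 = 142, q_3 = 3*13 + 6 = 45.
  i=4: a_4=4, p_4 = 4*142 + 41 = 609, q_4 = 4*45 + 13 = 193.

3/1, 19/6, 41/13, 142/45, 609/193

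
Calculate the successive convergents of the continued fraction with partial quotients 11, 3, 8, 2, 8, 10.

Using the convergent recurrence p_i = a_i*p_{i-1} + p_{i-2}, q_i = a_i*q_{i-1} + q_{i-2} with p_{-2}=0, p_{-1}=1, q_{-2}=1, q_{-1}=0:
  i=0: a_0=11, p_0 = 11*1 + 0 = 11, q_0 = 11*0 + 1 = 1.
  i=1: a_1=3, p_1 = 3*11 + 1 = 34, q_1 = 3*1 + 0 = 3.
  i=2: a_2=8, p_2 = 8*34 + 11 = 283, q_2 = 8*3 + 1 = 25.
  i=3: a_3=2, p_3 = 2*283 + 34 = 600, q_3 = 2*25 + 3 = 53.
  i=4: a_4=8, p_4 = 8*600 + 283 = 5083, q_4 = 8*53 + 25 = 449.
  i=5: a_5=10, p_5 = 10*5083 + 600 = 51430, q_5 = 10*449 + 53 = 4543.

11/1, 34/3, 283/25, 600/53, 5083/449, 51430/4543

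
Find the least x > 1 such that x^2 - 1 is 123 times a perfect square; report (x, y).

First expand sqrt(123) as a continued fraction. With x_i = (sqrt(123) + m_i)/d_i and (m_0, d_0) = (0, 1): a_0 = floor(sqrt(123)) = 11, since 11^2 = 121 <= 123 < 144 = 12^2.
Iterate m_{i+1} = d_i*a_i - m_i, d_{i+1} = (123 - m_{i+1}^2)/d_i, a_{i+1} = floor((a_0 + m_{i+1})/d_{i+1}):
  m_1 = 1*11 - 0 = 11, d_1 = (123 - 11^2)/1 = 2/1 = 2, a_1 = floor((11 + 11)/2) = 11.
  m_2 = 2*11 - 11 = 11, d_2 = (123 - 11^2)/2 = 2/2 = 1, a_2 = floor((11 + 11)/1) = 22.
  m_3 = 1*22 - 11 = 11, d_3 = (123 - 11^2)/1 = 2/1 = 2: (m_3, d_3) = (m_1, d_1) = (11, 2), so from here the quotients repeat a_1, a_2; the period length is 2.
So sqrt(123) = [11; (11, 22)] with period length k = 2.
k is even, so the fundamental solution of x^2 - 123y^2 = 1 is (p_{k-1}, q_{k-1}) = (p_1, q_1); compute convergents through index 1.
Convergents (p_i = a_i*p_{i-1} + p_{i-2}, q_i = a_i*q_{i-1} + q_{i-2} with p_{-2}=0, p_{-1}=1, q_{-2}=1, q_{-1}=0):
  i=0: a_0=11, p_0 = 11*1 + 0 = 11, q_0 = 11*0 + 1 = 1.
  i=1: a_1=11, p_1 = 11*11 + 1 = 122, q_1 = 11*1 + 0 = 11.
Check: 122^2 - 123*11^2 = 14884 - 14883 = 1, so (x, y) = (122, 11) solves the equation, and by the theorem it is the least positive solution.

(x, y) = (122, 11)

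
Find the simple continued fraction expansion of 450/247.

[1; 1, 4, 1, 1, 1, 1, 2, 3]

Run the Euclidean algorithm on 450 and 247; the successive quotients are the partial quotients a_0, a_1, ... (each step inverts the fractional part left over by the previous one):
  450 = 1*247 + 203, so a_0 = 1.
  247 = 1*203 + 44, so a_1 = 1.
  203 = 4*44 + 27, so a_2 = 4.
  44 = 1*27 + 17, so a_3 = 1.
  27 = 1*17 + 10, so a_4 = 1.
  17 = 1*10 + 7, so a_5 = 1.
  10 = 1*7 + 3, so a_6 = 1.
  7 = 2*3 + 1, so a_7 = 2.
  3 = 3*1 + 0, so a_8 = 3.
The remainder reaches 0 after 9 divisions, so the expansion has 9 partial quotients, read off in order.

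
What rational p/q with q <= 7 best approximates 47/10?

Expand x = 47/10 as a continued fraction with the Euclidean algorithm:
  47 = 4*10 + 7, so a_0 = 4.
  10 = 1*7 + 3, so a_1 = 1.
  7 = 2*3 + 1, so a_2 = 2.
  3 = 3*1 + 0, so a_3 = 3.
so x = [4; 1, 2, 3].
Convergents (p_i = a_i*p_{i-1} + p_{i-2}, q_i = a_i*q_{i-1} + q_{i-2} with p_{-2}=0, p_{-1}=1, q_{-2}=1, q_{-1}=0), until the denominator exceeds 7:
  i=0: a_0=4, p_0 = 4*1 + 0 = 4, q_0 = 4*0 + 1 = 1.
  i=1: a_1=1, p_1 = 1*4 + 1 = 5, q_1 = 1*1 + 0 = 1.
  i=2: a_2=2, p_2 = 2*5 + 4 = 14, q_2 = 2*1 + 1 = 3.
  i=3: a_3=3, p_3 = 3*14 + 5 = 47, q_3 = 3*3 + 1 = 10.
q_3 = 10 > 7, so the last convergent with denominator <= 7 is p_2/q_2 = 14/3.
The closest fraction with denominator <= 7 is either p_2/q_2 or the intermediate fraction (k*p_2 + p_1)/(k*q_2 + q_1) with the largest k >= 1 whose denominator stays <= 7; these approach x as k grows, and every other convergent or intermediate fraction in range is farther away.
Largest k: floor((7 - q_1)/q_2) = floor((7 - 1)/3) = 2.
That gives (2*14 + 5)/(2*3 + 1) = 33/7.
Compare the errors: |x - 14/3| = |47*3 - 14*10|/(10*3) = 1/30, and |x - 33/7| = |47*7 - 33*10|/(10*7) = 1/70.
Cross-multiplying, 1*30 = 30 < 70 = 1*70, so 1/70 is smaller: the intermediate fraction 33/7 is closer to x than 14/3.

33/7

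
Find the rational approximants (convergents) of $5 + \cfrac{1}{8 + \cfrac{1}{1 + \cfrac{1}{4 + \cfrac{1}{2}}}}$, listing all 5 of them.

5/1, 41/8, 46/9, 225/44, 496/97

Using the convergent recurrence p_i = a_i*p_{i-1} + p_{i-2}, q_i = a_i*q_{i-1} + q_{i-2} with p_{-2}=0, p_{-1}=1, q_{-2}=1, q_{-1}=0:
  i=0: a_0=5, p_0 = 5*1 + 0 = 5, q_0 = 5*0 + 1 = 1.
  i=1: a_1=8, p_1 = 8*5 + 1 = 41, q_1 = 8*1 + 0 = 8.
  i=2: a_2=1, p_2 = 1*41 + 5 = 46, q_2 = 1*8 + 1 = 9.
  i=3: a_3=4, p_3 = 4*46 + 41 = 225, q_3 = 4*9 + 8 = 44.
  i=4: a_4=2, p_4 = 2*225 + 46 = 496, q_4 = 2*44 + 9 = 97.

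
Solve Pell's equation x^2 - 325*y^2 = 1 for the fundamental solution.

First expand sqrt(325) as a continued fraction. With x_i = (sqrt(325) + m_i)/d_i and (m_0, d_0) = (0, 1): a_0 = floor(sqrt(325)) = 18, since 18^2 = 324 <= 325 < 361 = 19^2.
Iterate m_{i+1} = d_i*a_i - m_i, d_{i+1} = (325 - m_{i+1}^2)/d_i, a_{i+1} = floor((a_0 + m_{i+1})/d_{i+1}):
  m_1 = 1*18 - 0 = 18, d_1 = (325 - 18^2)/1 = 1/1 = 1, a_1 = floor((18 + 18)/1) = 36.
  m_2 = 1*36 - 18 = 18, d_2 = (325 - 18^2)/1 = 1/1 = 1: (m_2, d_2) = (m_1, d_1) = (18, 1), so from here the quotient a_1 repeats; the period length is 1.
So sqrt(325) = [18; (36)] with period length k = 1.
k is odd, so (p_{k-1}, q_{k-1}) only solves x^2 - 325y^2 = -1 and the fundamental solution of x^2 - 325y^2 = 1 is (p_{2k-1}, q_{2k-1}) = (p_1, q_1); compute convergents through index 1, running through the period twice.
Convergents (p_i = a_i*p_{i-1} + p_{i-2}, q_i = a_i*q_{i-1} + q_{i-2} with p_{-2}=0, p_{-1}=1, q_{-2}=1, q_{-1}=0):
  i=0: a_0=18, p_0 = 18*1 + 0 = 18, q_0 = 18*0 + 1 = 1.
  i=1: a_1=36, p_1 = 36*18 + 1 = 649, q_1 = 36*1 + 0 = 36.
Indeed p_0^2 - 325*q_0^2 = 324 - 325 = -1, not +1.
Check: 649^2 - 325*36^2 = 421201 - 421200 = 1, so (x, y) = (649, 36) solves the equation, and by the theorem it is the least positive solution.

(x, y) = (649, 36)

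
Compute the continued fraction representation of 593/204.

Run the Euclidean algorithm on 593 and 204; the successive quotients are the partial quotients a_0, a_1, ... (each step inverts the fractional part left over by the previous one):
  593 = 2*204 + 185, so a_0 = 2.
  204 = 1*185 + 19, so a_1 = 1.
  185 = 9*19 + 14, so a_2 = 9.
  19 = 1*14 + 5, so a_3 = 1.
  14 = 2*5 + 4, so a_4 = 2.
  5 = 1*4 + 1, so a_5 = 1.
  4 = 4*1 + 0, so a_6 = 4.
The remainder reaches 0 after 7 divisions, so the expansion has 7 partial quotients, read off in order.

[2; 1, 9, 1, 2, 1, 4]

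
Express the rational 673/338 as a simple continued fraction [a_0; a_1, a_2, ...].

[1; 1, 111, 1, 2]

Run the Euclidean algorithm on 673 and 338; the successive quotients are the partial quotients a_0, a_1, ... (each step inverts the fractional part left over by the previous one):
  673 = 1*338 + 335, so a_0 = 1.
  338 = 1*335 + 3, so a_1 = 1.
  335 = 111*3 + 2, so a_2 = 111.
  3 = 1*2 + 1, so a_3 = 1.
  2 = 2*1 + 0, so a_4 = 2.
The remainder reaches 0 after 5 divisions, so the expansion has 5 partial quotients, read off in order.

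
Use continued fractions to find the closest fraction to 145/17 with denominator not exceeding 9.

77/9

Expand x = 145/17 as a continued fraction with the Euclidean algorithm:
  145 = 8*17 + 9, so a_0 = 8.
  17 = 1*9 + 8, so a_1 = 1.
  9 = 1*8 + 1, so a_2 = 1.
  8 = 8*1 + 0, so a_3 = 8.
so x = [8; 1, 1, 8].
Convergents (p_i = a_i*p_{i-1} + p_{i-2}, q_i = a_i*q_{i-1} + q_{i-2} with p_{-2}=0, p_{-1}=1, q_{-2}=1, q_{-1}=0), until the denominator exceeds 9:
  i=0: a_0=8, p_0 = 8*1 + 0 = 8, q_0 = 8*0 + 1 = 1.
  i=1: a_1=1, p_1 = 1*8 + 1 = 9, q_1 = 1*1 + 0 = 1.
  i=2: a_2=1, p_2 = 1*9 + 8 = 17, q_2 = 1*1 + 1 = 2.
  i=3: a_3=8, p_3 = 8*17 + 9 = 145, q_3 = 8*2 + 1 = 17.
q_3 = 17 > 9, so the last convergent with denominator <= 9 is p_2/q_2 = 17/2.
The closest fraction with denominator <= 9 is either p_2/q_2 or the intermediate fraction (k*p_2 + p_1)/(k*q_2 + q_1) with the largest k >= 1 whose denominator stays <= 9; these approach x as k grows, and every other convergent or intermediate fraction in range is farther away.
Largest k: floor((9 - q_1)/q_2) = floor((9 - 1)/2) = 4.
That gives (4*17 + 9)/(4*2 + 1) = 77/9.
Compare the errors: |x - 17/2| = |145*2 - 17*17|/(17*2) = 1/34, and |x - 77/9| = |145*9 - 77*17|/(17*9) = 4/153.
Cross-multiplying, 4*34 = 136 < 153 = 1*153, so 4/153 is smaller: the intermediate fraction 77/9 is closer to x than 17/2.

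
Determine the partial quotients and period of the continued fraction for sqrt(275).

[16; (1, 1, 2, 1, 1, 32)]

Write x_i = (sqrt(275) + m_i)/d_i with (m_0, d_0) = (0, 1). a_0 = floor(sqrt(275)) = 16, since 16^2 = 256 <= 275 < 289 = 17^2.
Iterate m_{i+1} = d_i*a_i - m_i, d_{i+1} = (275 - m_{i+1}^2)/d_i, a_{i+1} = floor((a_0 + m_{i+1})/d_{i+1}):
  m_1 = 1*16 - 0 = 16, d_1 = (275 - 16^2)/1 = 19/1 = 19, a_1 = floor((16 + 16)/19) = 1.
  m_2 = 19*1 - 16 = 3, d_2 = (275 - 3^2)/19 = 266/19 = 14, a_2 = floor((16 + 3)/14) = 1.
  m_3 = 14*1 - 3 = 11, d_3 = (275 - 11^2)/14 = 154/14 = 11, a_3 = floor((16 + 11)/11) = 2.
  m_4 = 11*2 - 11 = 11, d_4 = (275 - 11^2)/11 = 154/11 = 14, a_4 = floor((16 + 11)/14) = 1.
  m_5 = 14*1 - 11 = 3, d_5 = (275 - 3^2)/14 = 266/14 = 19, a_5 = floor((16 + 3)/19) = 1.
  m_6 = 19*1 - 3 = 16, d_6 = (275 - 16^2)/19 = 19/19 = 1, a_6 = floor((16 + 16)/1) = 32.
  m_7 = 1*32 - 16 = 16, d_7 = (275 - 16^2)/1 = 19/1 = 19: (m_7, d_7) = (m_1, d_1) = (16, 19), so from here the quotients repeat a_1, ..., a_6; the period length is 6.
Hence the expansion of sqrt(275) is a_0 = 16 followed by the repeating block 1, 1, 2, 1, 1, 32 (period 6).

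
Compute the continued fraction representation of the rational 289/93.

Run the Euclidean algorithm on 289 and 93; the successive quotients are the partial quotients a_0, a_1, ... (each step inverts the fractional part left over by the previous one):
  289 = 3*93 + 10, so a_0 = 3.
  93 = 9*10 + 3, so a_1 = 9.
  10 = 3*3 + 1, so a_2 = 3.
  3 = 3*1 + 0, so a_3 = 3.
The remainder reaches 0 after 4 divisions, so the expansion has 4 partial quotients, read off in order.

[3; 9, 3, 3]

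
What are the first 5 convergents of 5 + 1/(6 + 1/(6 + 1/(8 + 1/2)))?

Using the convergent recurrence p_i = a_i*p_{i-1} + p_{i-2}, q_i = a_i*q_{i-1} + q_{i-2} with p_{-2}=0, p_{-1}=1, q_{-2}=1, q_{-1}=0:
  i=0: a_0=5, p_0 = 5*1 + 0 = 5, q_0 = 5*0 + 1 = 1.
  i=1: a_1=6, p_1 = 6*5 + 1 = 31, q_1 = 6*1 + 0 = 6.
  i=2: a_2=6, p_2 = 6*31 + 5 = 191, q_2 = 6*6 + 1 = 37.
  i=3: a_3=8, p_3 = 8*191 + 31 = 1559, q_3 = 8*37 + 6 = 302.
  i=4: a_4=2, p_4 = 2*1559 + 191 = 3309, q_4 = 2*302 + 37 = 641.

5/1, 31/6, 191/37, 1559/302, 3309/641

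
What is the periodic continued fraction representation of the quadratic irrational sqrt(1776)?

[42; (7, 84)]

Write x_i = (sqrt(1776) + m_i)/d_i with (m_0, d_0) = (0, 1). a_0 = floor(sqrt(1776)) = 42, since 42^2 = 1764 <= 1776 < 1849 = 43^2.
Iterate m_{i+1} = d_i*a_i - m_i, d_{i+1} = (1776 - m_{i+1}^2)/d_i, a_{i+1} = floor((a_0 + m_{i+1})/d_{i+1}):
  m_1 = 1*42 - 0 = 42, d_1 = (1776 - 42^2)/1 = 12/1 = 12, a_1 = floor((42 + 42)/12) = 7.
  m_2 = 12*7 - 42 = 42, d_2 = (1776 - 42^2)/12 = 12/12 = 1, a_2 = floor((42 + 42)/1) = 84.
  m_3 = 1*84 - 42 = 42, d_3 = (1776 - 42^2)/1 = 12/1 = 12: (m_3, d_3) = (m_1, d_1) = (42, 12), so from here the quotients repeat a_1, a_2; the period length is 2.
Hence the expansion of sqrt(1776) is a_0 = 42 followed by the repeating block 7, 84 (period 2).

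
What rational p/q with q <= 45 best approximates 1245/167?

82/11

Expand x = 1245/167 as a continued fraction with the Euclidean algorithm:
  1245 = 7*167 + 76, so a_0 = 7.
  167 = 2*76 + 15, so a_1 = 2.
  76 = 5*15 + 1, so a_2 = 5.
  15 = 15*1 + 0, so a_3 = 15.
so x = [7; 2, 5, 15].
Convergents (p_i = a_i*p_{i-1} + p_{i-2}, q_i = a_i*q_{i-1} + q_{i-2} with p_{-2}=0, p_{-1}=1, q_{-2}=1, q_{-1}=0), until the denominator exceeds 45:
  i=0: a_0=7, p_0 = 7*1 + 0 = 7, q_0 = 7*0 + 1 = 1.
  i=1: a_1=2, p_1 = 2*7 + 1 = 15, q_1 = 2*1 + 0 = 2.
  i=2: a_2=5, p_2 = 5*15 + 7 = 82, q_2 = 5*2 + 1 = 11.
  i=3: a_3=15, p_3 = 15*82 + 15 = 1245, q_3 = 15*11 + 2 = 167.
q_3 = 167 > 45, so the last convergent with denominator <= 45 is p_2/q_2 = 82/11.
The closest fraction with denominator <= 45 is either p_2/q_2 or the intermediate fraction (k*p_2 + p_1)/(k*q_2 + q_1) with the largest k >= 1 whose denominator stays <= 45; these approach x as k grows, and every other convergent or intermediate fraction in range is farther away.
Largest k: floor((45 - q_1)/q_2) = floor((45 - 2)/11) = 3.
That gives (3*82 + 15)/(3*11 + 2) = 261/35.
Compare the errors: |x - 82/11| = |1245*11 - 82*167|/(167*11) = 1/1837, and |x - 261/35| = |1245*35 - 261*167|/(167*35) = 12/5845.
Cross-multiplying, 1*5845 = 5845 < 22044 = 12*1837, so 1/1837 is smaller: the convergent 82/11 is closer to x than 261/35.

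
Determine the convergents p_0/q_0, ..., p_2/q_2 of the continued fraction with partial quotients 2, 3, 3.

2/1, 7/3, 23/10

Using the convergent recurrence p_i = a_i*p_{i-1} + p_{i-2}, q_i = a_i*q_{i-1} + q_{i-2} with p_{-2}=0, p_{-1}=1, q_{-2}=1, q_{-1}=0:
  i=0: a_0=2, p_0 = 2*1 + 0 = 2, q_0 = 2*0 + 1 = 1.
  i=1: a_1=3, p_1 = 3*2 + 1 = 7, q_1 = 3*1 + 0 = 3.
  i=2: a_2=3, p_2 = 3*7 + 2 = 23, q_2 = 3*3 + 1 = 10.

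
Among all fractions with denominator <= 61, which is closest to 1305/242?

151/28

Expand x = 1305/242 as a continued fraction with the Euclidean algorithm:
  1305 = 5*242 + 95, so a_0 = 5.
  242 = 2*95 + 52, so a_1 = 2.
  95 = 1*52 + 43, so a_2 = 1.
  52 = 1*43 + 9, so a_3 = 1.
  43 = 4*9 + 7, so a_4 = 4.
  9 = 1*7 + 2, so a_5 = 1.
  7 = 3*2 + 1, so a_6 = 3.
  2 = 2*1 + 0, so a_7 = 2.
so x = [5; 2, 1, 1, 4, 1, 3, 2].
Convergents (p_i = a_i*p_{i-1} + p_{i-2}, q_i = a_i*q_{i-1} + q_{i-2} with p_{-2}=0, p_{-1}=1, q_{-2}=1, q_{-1}=0), until the denominator exceeds 61:
  i=0: a_0=5, p_0 = 5*1 + 0 = 5, q_0 = 5*0 + 1 = 1.
  i=1: a_1=2, p_1 = 2*5 + 1 = 11, q_1 = 2*1 + 0 = 2.
  i=2: a_2=1, p_2 = 1*11 + 5 = 16, q_2 = 1*2 + 1 = 3.
  i=3: a_3=1, p_3 = 1*16 + 11 = 27, q_3 = 1*3 + 2 = 5.
  i=4: a_4=4, p_4 = 4*27 + 16 = 124, q_4 = 4*5 + 3 = 23.
  i=5: a_5=1, p_5 = 1*124 + 27 = 151, q_5 = 1*23 + 5 = 28.
  i=6: a_6=3, p_6 = 3*151 + 124 = 577, q_6 = 3*28 + 23 = 107.
q_6 = 107 > 61, so the last convergent with denominator <= 61 is p_5/q_5 = 151/28.
The closest fraction with denominator <= 61 is either p_5/q_5 or the intermediate fraction (k*p_5 + p_4)/(k*q_5 + q_4) with the largest k >= 1 whose denominator stays <= 61; these approach x as k grows, and every other convergent or intermediate fraction in range is farther away.
Largest k: floor((61 - q_4)/q_5) = floor((61 - 23)/28) = 1.
That gives (1*151 + 124)/(1*28 + 23) = 275/51.
Compare the errors: |x - 151/28| = |1305*28 - 151*242|/(242*28) = 2/6776, and |x - 275/51| = |1305*51 - 275*242|/(242*51) = 5/12342.
Cross-multiplying, 2*12342 = 24684 < 33880 = 5*6776, so 2/6776 is smaller: the convergent 151/28 is closer to x than 275/51.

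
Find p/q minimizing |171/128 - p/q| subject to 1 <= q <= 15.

4/3

Expand x = 171/128 as a continued fraction with the Euclidean algorithm:
  171 = 1*128 + 43, so a_0 = 1.
  128 = 2*43 + 42, so a_1 = 2.
  43 = 1*42 + 1, so a_2 = 1.
  42 = 42*1 + 0, so a_3 = 42.
so x = [1; 2, 1, 42].
Convergents (p_i = a_i*p_{i-1} + p_{i-2}, q_i = a_i*q_{i-1} + q_{i-2} with p_{-2}=0, p_{-1}=1, q_{-2}=1, q_{-1}=0), until the denominator exceeds 15:
  i=0: a_0=1, p_0 = 1*1 + 0 = 1, q_0 = 1*0 + 1 = 1.
  i=1: a_1=2, p_1 = 2*1 + 1 = 3, q_1 = 2*1 + 0 = 2.
  i=2: a_2=1, p_2 = 1*3 + 1 = 4, q_2 = 1*2 + 1 = 3.
  i=3: a_3=42, p_3 = 42*4 + 3 = 171, q_3 = 42*3 + 2 = 128.
q_3 = 128 > 15, so the last convergent with denominator <= 15 is p_2/q_2 = 4/3.
The closest fraction with denominator <= 15 is either p_2/q_2 or the intermediate fraction (k*p_2 + p_1)/(k*q_2 + q_1) with the largest k >= 1 whose denominator stays <= 15; these approach x as k grows, and every other convergent or intermediate fraction in range is farther away.
Largest k: floor((15 - q_1)/q_2) = floor((15 - 2)/3) = 4.
That gives (4*4 + 3)/(4*3 + 2) = 19/14.
Compare the errors: |x - 4/3| = |171*3 - 4*128|/(128*3) = 1/384, and |x - 19/14| = |171*14 - 19*128|/(128*14) = 38/1792.
Cross-multiplying, 1*1792 = 1792 < 14592 = 38*384, so 1/384 is smaller: the convergent 4/3 is closer to x than 19/14.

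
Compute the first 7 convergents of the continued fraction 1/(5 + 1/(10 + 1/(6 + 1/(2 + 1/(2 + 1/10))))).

Using the convergent recurrence p_i = a_i*p_{i-1} + p_{i-2}, q_i = a_i*q_{i-1} + q_{i-2} with p_{-2}=0, p_{-1}=1, q_{-2}=1, q_{-1}=0:
  i=0: a_0=0, p_0 = 0*1 + 0 = 0, q_0 = 0*0 + 1 = 1.
  i=1: a_1=5, p_1 = 5*0 + 1 = 1, q_1 = 5*1 + 0 = 5.
  i=2: a_2=10, p_2 = 10*1 + 0 = 10, q_2 = 10*5 + 1 = 51.
  i=3: a_3=6, p_3 = 6*10 + 1 = 61, q_3 = 6*51 + 5 = 311.
  i=4: a_4=2, p_4 = 2*61 + 10 = 132, q_4 = 2*311 + 51 = 673.
  i=5: a_5=2, p_5 = 2*132 + 61 = 325, q_5 = 2*673 + 311 = 1657.
  i=6: a_6=10, p_6 = 10*325 + 132 = 3382, q_6 = 10*1657 + 673 = 17243.

0/1, 1/5, 10/51, 61/311, 132/673, 325/1657, 3382/17243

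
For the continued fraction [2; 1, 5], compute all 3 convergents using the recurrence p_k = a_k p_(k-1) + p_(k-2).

2/1, 3/1, 17/6

Using the convergent recurrence p_i = a_i*p_{i-1} + p_{i-2}, q_i = a_i*q_{i-1} + q_{i-2} with p_{-2}=0, p_{-1}=1, q_{-2}=1, q_{-1}=0:
  i=0: a_0=2, p_0 = 2*1 + 0 = 2, q_0 = 2*0 + 1 = 1.
  i=1: a_1=1, p_1 = 1*2 + 1 = 3, q_1 = 1*1 + 0 = 1.
  i=2: a_2=5, p_2 = 5*3 + 2 = 17, q_2 = 5*1 + 1 = 6.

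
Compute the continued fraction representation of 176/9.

Run the Euclidean algorithm on 176 and 9; the successive quotients are the partial quotients a_0, a_1, ... (each step inverts the fractional part left over by the previous one):
  176 = 19*9 + 5, so a_0 = 19.
  9 = 1*5 + 4, so a_1 = 1.
  5 = 1*4 + 1, so a_2 = 1.
  4 = 4*1 + 0, so a_3 = 4.
The remainder reaches 0 after 4 divisions, so the expansion has 4 partial quotients, read off in order.

[19; 1, 1, 4]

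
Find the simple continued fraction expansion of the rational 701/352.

[1; 1, 116, 3]

Run the Euclidean algorithm on 701 and 352; the successive quotients are the partial quotients a_0, a_1, ... (each step inverts the fractional part left over by the previous one):
  701 = 1*352 + 349, so a_0 = 1.
  352 = 1*349 + 3, so a_1 = 1.
  349 = 116*3 + 1, so a_2 = 116.
  3 = 3*1 + 0, so a_3 = 3.
The remainder reaches 0 after 4 divisions, so the expansion has 4 partial quotients, read off in order.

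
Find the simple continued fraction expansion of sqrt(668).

[25; (1, 5, 2, 12, 2, 5, 1, 50)]

Write x_i = (sqrt(668) + m_i)/d_i with (m_0, d_0) = (0, 1). a_0 = floor(sqrt(668)) = 25, since 25^2 = 625 <= 668 < 676 = 26^2.
Iterate m_{i+1} = d_i*a_i - m_i, d_{i+1} = (668 - m_{i+1}^2)/d_i, a_{i+1} = floor((a_0 + m_{i+1})/d_{i+1}):
  m_1 = 1*25 - 0 = 25, d_1 = (668 - 25^2)/1 = 43/1 = 43, a_1 = floor((25 + 25)/43) = 1.
  m_2 = 43*1 - 25 = 18, d_2 = (668 - 18^2)/43 = 344/43 = 8, a_2 = floor((25 + 18)/8) = 5.
  m_3 = 8*5 - 18 = 22, d_3 = (668 - 22^2)/8 = 184/8 = 23, a_3 = floor((25 + 22)/23) = 2.
  m_4 = 23*2 - 22 = 24, d_4 = (668 - 24^2)/23 = 92/23 = 4, a_4 = floor((25 + 24)/4) = 12.
  m_5 = 4*12 - 24 = 24, d_5 = (668 - 24^2)/4 = 92/4 = 23, a_5 = floor((25 + 24)/23) = 2.
  m_6 = 23*2 - 24 = 22, d_6 = (668 - 22^2)/23 = 184/23 = 8, a_6 = floor((25 + 22)/8) = 5.
  m_7 = 8*5 - 22 = 18, d_7 = (668 - 18^2)/8 = 344/8 = 43, a_7 = floor((25 + 18)/43) = 1.
  m_8 = 43*1 - 18 = 25, d_8 = (668 - 25^2)/43 = 43/43 = 1, a_8 = floor((25 + 25)/1) = 50.
  m_9 = 1*50 - 25 = 25, d_9 = (668 - 25^2)/1 = 43/1 = 43: (m_9, d_9) = (m_1, d_1) = (25, 43), so from here the quotients repeat a_1, ..., a_8; the period length is 8.
Hence the expansion of sqrt(668) is a_0 = 25 followed by the repeating block 1, 5, 2, 12, 2, 5, 1, 50 (period 8).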